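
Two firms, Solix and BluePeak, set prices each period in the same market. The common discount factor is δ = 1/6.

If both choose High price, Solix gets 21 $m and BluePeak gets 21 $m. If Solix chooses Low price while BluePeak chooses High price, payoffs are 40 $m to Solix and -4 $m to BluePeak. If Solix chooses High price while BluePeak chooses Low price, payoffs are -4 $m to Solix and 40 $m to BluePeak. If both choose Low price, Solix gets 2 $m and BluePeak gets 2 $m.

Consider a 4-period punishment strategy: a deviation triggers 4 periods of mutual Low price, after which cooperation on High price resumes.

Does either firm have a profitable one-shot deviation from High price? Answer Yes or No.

Yes

IC: δ+…+δ^4 ≥ (40−21)/(21−2) = 1.
At δ = 1/6: partial sum = 0.1998 < 1.0000. Cooperation not sustainable.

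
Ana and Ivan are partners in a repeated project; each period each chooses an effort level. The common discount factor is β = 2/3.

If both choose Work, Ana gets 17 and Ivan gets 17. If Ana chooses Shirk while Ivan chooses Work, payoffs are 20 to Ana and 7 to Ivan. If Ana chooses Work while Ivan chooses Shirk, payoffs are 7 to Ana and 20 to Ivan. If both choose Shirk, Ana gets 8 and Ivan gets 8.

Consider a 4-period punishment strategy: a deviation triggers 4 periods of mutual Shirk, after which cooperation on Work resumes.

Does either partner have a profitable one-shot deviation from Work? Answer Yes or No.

Comparing payoff streams over the 5 periods until play realigns: cooperate → 17(1+β+…+β^4); deviate → 20 + 8(β+…+β^4).
Cooperation is sustained iff (17−8)(β+…+β^4) ≥ 20−17.
β+…+β^4 = 2/3·(1−(2/3)^4)/(1−2/3) = 1.6049, and (20−17)/(17−8) = 0.3333.
1.6049 ≥ 0.3333, so cooperation is sustainable.

No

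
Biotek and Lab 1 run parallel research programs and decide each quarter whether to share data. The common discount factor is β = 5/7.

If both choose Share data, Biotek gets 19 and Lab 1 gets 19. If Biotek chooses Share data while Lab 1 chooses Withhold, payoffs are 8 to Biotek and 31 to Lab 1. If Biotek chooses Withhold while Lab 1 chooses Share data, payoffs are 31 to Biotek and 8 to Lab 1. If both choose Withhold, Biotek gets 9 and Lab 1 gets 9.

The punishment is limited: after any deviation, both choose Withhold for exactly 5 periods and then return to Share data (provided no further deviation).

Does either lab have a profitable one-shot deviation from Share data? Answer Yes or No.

A one-shot deviation gives 31 now, then 9 for 5 periods, then back to 19.
Gain from deviating: (31−19) today; loss: (19−9) in each of the next 5 periods.
No-deviation condition: (19−9)(β+…+β^5) ≥ 31−19, i.e. β+…+β^5 ≥ 6/5.
At β = 5/7: β+…+β^5 = 2.0352 ≥ 1.2000.
So cooperation is sustainable.

No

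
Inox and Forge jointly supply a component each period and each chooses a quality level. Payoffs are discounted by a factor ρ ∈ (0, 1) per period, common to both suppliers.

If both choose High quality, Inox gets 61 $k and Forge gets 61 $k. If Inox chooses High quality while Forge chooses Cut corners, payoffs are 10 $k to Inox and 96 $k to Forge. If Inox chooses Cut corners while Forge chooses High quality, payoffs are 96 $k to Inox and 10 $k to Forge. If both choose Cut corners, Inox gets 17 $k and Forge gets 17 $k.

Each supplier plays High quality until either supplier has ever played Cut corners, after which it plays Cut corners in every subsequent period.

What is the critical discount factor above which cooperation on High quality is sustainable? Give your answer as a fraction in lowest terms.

Under grim trigger the critical discount factor is (T−C)/(T−P) with T = 96, C = 61, P = 17.
ρ* = (96−61)/(96−17) = 35/79.

35/79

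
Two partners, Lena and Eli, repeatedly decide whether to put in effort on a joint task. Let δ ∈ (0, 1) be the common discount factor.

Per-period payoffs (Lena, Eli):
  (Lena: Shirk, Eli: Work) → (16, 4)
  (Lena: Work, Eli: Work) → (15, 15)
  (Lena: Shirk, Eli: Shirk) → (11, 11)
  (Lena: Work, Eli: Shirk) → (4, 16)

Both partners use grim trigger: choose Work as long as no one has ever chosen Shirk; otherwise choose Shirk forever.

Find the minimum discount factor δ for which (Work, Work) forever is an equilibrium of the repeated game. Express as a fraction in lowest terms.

1/5

Under grim trigger the critical discount factor is (T−C)/(T−P) with T = 16, C = 15, P = 11.
δ* = (16−15)/(16−11) = 1/5.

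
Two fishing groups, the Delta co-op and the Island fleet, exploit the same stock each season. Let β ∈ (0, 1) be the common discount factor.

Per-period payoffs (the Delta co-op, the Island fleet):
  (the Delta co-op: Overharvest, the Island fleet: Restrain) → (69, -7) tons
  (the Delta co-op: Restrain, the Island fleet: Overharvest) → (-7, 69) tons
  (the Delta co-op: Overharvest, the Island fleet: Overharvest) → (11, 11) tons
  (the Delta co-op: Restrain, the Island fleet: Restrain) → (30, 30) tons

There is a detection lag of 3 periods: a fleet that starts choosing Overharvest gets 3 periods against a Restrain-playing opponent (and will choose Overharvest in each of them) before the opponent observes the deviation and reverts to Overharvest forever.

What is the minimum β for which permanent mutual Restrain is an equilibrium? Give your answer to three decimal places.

0.876

The best deviation is to choose Overharvest for all 3 undetected periods, earning 69 each, then 11 forever once detected.
Deviation value: 69(1−β^3)/(1−β) + 11β^3/(1−β); cooperation value: 30/(1−β).
IC: 30 ≥ 69(1−β^3) + 11β^3 = 69 − 58β^3.
So β^3 ≥ 39/58, giving β ≥ (39/58)^(1/3) ≈ 0.876.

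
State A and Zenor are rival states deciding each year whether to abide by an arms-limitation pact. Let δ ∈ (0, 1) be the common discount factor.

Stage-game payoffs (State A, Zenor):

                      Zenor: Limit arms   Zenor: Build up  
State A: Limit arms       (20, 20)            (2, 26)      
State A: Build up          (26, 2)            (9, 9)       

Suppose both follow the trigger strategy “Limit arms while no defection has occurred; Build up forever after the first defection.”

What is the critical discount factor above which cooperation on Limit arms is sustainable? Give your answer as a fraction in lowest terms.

6/17

20/(1−δ) ≥ 26 + 9δ/(1−δ)
20 ≥ 26 − 17δ
δ ≥ 6/17.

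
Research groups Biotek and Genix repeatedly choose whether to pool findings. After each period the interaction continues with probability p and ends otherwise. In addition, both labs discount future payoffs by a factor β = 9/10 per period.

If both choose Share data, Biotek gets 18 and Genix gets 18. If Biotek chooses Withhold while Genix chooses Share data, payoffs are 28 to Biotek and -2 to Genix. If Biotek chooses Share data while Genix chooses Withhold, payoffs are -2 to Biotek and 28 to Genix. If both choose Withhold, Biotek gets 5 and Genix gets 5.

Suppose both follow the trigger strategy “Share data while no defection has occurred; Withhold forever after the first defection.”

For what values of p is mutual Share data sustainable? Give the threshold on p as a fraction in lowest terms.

100/207

Expected continuation weight on next period's payoff is β·p = 9/10·p, which plays the role of the discount factor.
Cooperation requires 9/10·p ≥ (28−18)/(28−5) = 10/23, hence p ≥ 100/207.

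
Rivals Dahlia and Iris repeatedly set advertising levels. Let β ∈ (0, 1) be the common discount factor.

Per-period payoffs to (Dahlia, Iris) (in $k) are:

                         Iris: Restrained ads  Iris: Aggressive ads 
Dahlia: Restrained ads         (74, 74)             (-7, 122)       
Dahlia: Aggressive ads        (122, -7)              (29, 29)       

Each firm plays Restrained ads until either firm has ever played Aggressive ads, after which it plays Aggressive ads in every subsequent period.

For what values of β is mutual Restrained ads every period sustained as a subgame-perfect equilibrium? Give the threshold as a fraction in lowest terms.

16/31

Under grim trigger the critical discount factor is (T−C)/(T−P) with T = 122, C = 74, P = 29.
β* = (122−74)/(122−29) = 48/93 = 16/31.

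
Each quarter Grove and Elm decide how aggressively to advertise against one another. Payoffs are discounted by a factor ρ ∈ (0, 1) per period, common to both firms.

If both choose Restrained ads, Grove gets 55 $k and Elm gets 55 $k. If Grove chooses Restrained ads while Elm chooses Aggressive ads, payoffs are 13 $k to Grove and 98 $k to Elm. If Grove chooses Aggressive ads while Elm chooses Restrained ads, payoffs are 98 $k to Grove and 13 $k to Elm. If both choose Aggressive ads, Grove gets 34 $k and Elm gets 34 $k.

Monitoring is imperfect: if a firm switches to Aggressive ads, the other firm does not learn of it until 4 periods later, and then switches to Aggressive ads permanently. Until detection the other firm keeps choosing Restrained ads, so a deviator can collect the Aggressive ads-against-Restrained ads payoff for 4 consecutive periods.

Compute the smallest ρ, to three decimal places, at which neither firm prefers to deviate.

0.905

The best deviation is to choose Aggressive ads for all 4 undetected periods, earning 98 each, then 34 forever once detected.
Deviation value: 98(1−ρ^4)/(1−ρ) + 34ρ^4/(1−ρ); cooperation value: 55/(1−ρ).
IC: 55 ≥ 98(1−ρ^4) + 34ρ^4 = 98 − 64ρ^4.
So ρ^4 ≥ 43/64, giving ρ ≥ (43/64)^(1/4) ≈ 0.905.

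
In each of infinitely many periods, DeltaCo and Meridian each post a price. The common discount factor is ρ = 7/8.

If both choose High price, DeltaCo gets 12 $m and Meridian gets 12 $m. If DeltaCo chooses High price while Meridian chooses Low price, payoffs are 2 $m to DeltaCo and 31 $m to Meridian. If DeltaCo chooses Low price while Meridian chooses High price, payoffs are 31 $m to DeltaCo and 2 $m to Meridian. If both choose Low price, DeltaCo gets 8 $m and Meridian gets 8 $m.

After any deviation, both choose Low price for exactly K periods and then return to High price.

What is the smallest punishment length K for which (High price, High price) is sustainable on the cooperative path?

9

Need Σ_{k=1}^{K} ρ^k ≥ (31−12)/(12−8) = 4.7500 at ρ = 7/8.
At K = 8 the sum is 4.5947 < 4.7500; at K = 9 it is 4.8954 ≥ 4.7500.
So the minimum punishment length is K = 9.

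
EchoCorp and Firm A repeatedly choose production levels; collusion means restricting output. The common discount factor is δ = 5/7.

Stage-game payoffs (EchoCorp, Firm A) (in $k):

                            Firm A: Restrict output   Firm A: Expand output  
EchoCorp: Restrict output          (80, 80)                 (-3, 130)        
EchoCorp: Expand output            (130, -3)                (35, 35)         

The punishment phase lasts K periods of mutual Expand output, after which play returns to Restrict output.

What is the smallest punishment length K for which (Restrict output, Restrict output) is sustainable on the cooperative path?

IC: δ(1−δ^K)/(1−δ) ≥ (130−80)/(80−35) = 10/9.
With δ = 5/7: need 1 − δ^K ≥ 10/9·(1−5/7)/(5/7), i.e. δ^K ≤ 0.5556.
Since (5/7)^1 = 0.7143 and (5/7)^2 = 0.5102, the smallest such K is 2.

2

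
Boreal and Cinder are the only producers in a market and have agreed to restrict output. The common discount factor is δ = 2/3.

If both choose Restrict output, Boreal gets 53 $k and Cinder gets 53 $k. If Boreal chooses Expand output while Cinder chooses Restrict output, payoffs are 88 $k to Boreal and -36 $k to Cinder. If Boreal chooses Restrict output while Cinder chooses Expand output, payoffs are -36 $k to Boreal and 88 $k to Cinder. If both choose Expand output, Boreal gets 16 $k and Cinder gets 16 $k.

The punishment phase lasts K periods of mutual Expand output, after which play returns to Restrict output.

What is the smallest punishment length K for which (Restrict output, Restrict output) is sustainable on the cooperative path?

IC: δ(1−δ^K)/(1−δ) ≥ (88−53)/(53−16) = 35/37.
With δ = 2/3: need 1 − δ^K ≥ 35/37·(1−2/3)/(2/3), i.e. δ^K ≤ 0.5270.
Since (2/3)^1 = 0.6667 and (2/3)^2 = 0.4444, the smallest such K is 2.

2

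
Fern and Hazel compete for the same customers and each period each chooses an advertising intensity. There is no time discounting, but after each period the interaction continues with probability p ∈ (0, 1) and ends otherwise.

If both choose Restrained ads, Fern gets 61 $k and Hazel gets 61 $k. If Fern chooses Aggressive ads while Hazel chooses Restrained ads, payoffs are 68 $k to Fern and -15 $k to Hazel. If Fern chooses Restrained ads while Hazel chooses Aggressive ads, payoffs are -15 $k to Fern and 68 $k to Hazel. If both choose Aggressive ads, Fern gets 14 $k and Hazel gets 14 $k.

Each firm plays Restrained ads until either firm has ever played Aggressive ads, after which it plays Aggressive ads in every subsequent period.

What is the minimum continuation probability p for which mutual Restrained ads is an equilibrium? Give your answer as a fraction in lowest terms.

7/54

Expected cooperation value is 61 + p·61 + p²·61 + … = 61/(1−p); deviation gives 68 + p·14/(1−p).
61 ≥ 68(1−p) + 14p ⇒ 54p ≥ 7 ⇒ p ≥ 7/54.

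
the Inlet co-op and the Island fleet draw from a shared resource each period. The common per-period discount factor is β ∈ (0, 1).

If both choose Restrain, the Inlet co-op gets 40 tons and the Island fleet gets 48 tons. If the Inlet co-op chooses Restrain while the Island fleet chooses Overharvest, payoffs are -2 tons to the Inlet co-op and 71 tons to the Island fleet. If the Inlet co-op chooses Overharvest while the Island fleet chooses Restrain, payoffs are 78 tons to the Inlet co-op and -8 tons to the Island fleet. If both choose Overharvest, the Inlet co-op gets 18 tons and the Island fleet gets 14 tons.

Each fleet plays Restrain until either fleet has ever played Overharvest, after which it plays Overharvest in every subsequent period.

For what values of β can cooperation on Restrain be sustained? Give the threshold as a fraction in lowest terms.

the Inlet co-op's threshold: (78−40)/(78−18) = 19/30.
the Island fleet's threshold: (71−48)/(71−14) = 23/57.
19/30 > 23/57, so the Inlet co-op binds and β* = 19/30.

19/30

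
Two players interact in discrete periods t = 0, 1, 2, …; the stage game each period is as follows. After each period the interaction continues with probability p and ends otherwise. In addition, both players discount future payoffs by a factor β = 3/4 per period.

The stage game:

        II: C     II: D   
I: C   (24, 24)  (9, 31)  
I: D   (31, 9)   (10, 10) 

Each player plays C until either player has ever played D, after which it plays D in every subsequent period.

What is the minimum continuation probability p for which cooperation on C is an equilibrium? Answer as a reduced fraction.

4/9

With continuation probability p and discount β, the effective per-period discount factor is βp.
Grim-trigger IC: βp ≥ (31−24)/(31−10) = 1/3.
So p ≥ (1/3)/(3/4) = 4/9.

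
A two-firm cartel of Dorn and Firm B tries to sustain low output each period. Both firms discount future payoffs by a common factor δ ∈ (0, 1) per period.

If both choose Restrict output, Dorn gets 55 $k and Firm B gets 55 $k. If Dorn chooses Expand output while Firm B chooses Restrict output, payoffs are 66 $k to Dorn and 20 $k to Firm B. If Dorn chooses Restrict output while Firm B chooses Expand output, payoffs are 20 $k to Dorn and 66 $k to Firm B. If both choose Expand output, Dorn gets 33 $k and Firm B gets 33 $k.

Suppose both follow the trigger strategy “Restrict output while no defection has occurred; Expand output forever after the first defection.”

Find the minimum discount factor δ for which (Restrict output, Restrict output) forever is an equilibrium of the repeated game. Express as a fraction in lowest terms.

1/3

One-period gain from deviating is 66 − 55 = 11. The loss is 55 − 33 = 22 in every subsequent period, with present value 22·δ/(1−δ).
Deviation is unprofitable when 22·δ/(1−δ) ≥ 11, i.e. δ/(1−δ) ≥ 1/2.
Equivalently δ ≥ 11/(11+22) = 1/3.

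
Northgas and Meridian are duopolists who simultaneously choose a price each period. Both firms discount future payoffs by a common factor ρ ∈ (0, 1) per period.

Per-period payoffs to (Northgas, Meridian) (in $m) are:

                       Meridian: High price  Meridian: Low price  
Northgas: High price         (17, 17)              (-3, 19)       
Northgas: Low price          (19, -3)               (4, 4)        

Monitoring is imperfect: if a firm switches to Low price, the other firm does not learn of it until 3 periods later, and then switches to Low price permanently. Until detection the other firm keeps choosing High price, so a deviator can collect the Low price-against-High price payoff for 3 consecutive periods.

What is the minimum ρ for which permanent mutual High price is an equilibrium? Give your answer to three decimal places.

The best deviation is to choose Low price for all 3 undetected periods, earning 19 each, then 4 forever once detected.
Deviation value: 19(1−ρ^3)/(1−ρ) + 4ρ^3/(1−ρ); cooperation value: 17/(1−ρ).
IC: 17 ≥ 19(1−ρ^3) + 4ρ^3 = 19 − 15ρ^3.
So ρ^3 ≥ 2/15, giving ρ ≥ (2/15)^(1/3) ≈ 0.511.

0.511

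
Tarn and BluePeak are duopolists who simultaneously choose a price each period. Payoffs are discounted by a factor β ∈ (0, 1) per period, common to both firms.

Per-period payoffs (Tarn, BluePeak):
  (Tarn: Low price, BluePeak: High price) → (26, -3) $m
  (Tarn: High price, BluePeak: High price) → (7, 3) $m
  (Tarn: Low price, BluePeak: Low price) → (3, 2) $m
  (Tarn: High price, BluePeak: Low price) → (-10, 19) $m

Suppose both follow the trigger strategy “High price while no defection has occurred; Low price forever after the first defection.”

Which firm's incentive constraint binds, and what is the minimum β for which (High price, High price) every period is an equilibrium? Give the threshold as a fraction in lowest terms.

BluePeak; β ≥ 16/17

Tarn: cooperation gives 7 each period; deviation gives 26 once then 3 forever.
  7/(1−β) ≥ 26 + 3β/(1−β) ⇒ β ≥ 19/23.
BluePeak: cooperation gives 3 each period; deviation gives 19 once then 2 forever.
  β ≥ 16/17.
Both must hold, so the binding constraint is BluePeak's: β ≥ 16/17.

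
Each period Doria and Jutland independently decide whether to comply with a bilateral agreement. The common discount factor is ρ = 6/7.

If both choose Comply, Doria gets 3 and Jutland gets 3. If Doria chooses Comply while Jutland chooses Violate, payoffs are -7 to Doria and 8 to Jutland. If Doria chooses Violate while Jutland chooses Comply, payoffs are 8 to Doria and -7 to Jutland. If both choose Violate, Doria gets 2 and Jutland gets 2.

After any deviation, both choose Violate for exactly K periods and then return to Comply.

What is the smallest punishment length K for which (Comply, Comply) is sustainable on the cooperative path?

Need Σ_{k=1}^{K} ρ^k ≥ (8−3)/(3−2) = 5.0000 at ρ = 6/7.
At K = 11 the sum is 4.8991 < 5.0000; at K = 12 it is 5.0564 ≥ 5.0000.
So the minimum punishment length is K = 12.

12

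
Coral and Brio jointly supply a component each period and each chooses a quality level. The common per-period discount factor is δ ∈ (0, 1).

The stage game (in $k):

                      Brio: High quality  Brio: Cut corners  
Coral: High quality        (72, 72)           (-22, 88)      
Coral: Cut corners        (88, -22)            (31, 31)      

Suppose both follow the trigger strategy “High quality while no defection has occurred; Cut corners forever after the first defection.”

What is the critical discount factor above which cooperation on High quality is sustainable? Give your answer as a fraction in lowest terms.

16/57

Under grim trigger the critical discount factor is (T−C)/(T−P) with T = 88, C = 72, P = 31.
δ* = (88−72)/(88−31) = 16/57.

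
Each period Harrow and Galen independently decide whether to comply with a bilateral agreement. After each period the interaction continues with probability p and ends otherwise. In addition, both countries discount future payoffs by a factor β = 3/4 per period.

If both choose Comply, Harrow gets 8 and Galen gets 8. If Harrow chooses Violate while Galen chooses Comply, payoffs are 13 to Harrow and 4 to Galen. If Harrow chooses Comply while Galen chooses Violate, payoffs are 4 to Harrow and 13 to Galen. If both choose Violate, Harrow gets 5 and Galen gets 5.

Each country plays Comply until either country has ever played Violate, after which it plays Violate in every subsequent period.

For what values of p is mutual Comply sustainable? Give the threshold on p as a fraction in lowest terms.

5/6

With continuation probability p and discount β, the effective per-period discount factor is βp.
Grim-trigger IC: βp ≥ (13−8)/(13−5) = 5/8.
So p ≥ (5/8)/(3/4) = 5/6.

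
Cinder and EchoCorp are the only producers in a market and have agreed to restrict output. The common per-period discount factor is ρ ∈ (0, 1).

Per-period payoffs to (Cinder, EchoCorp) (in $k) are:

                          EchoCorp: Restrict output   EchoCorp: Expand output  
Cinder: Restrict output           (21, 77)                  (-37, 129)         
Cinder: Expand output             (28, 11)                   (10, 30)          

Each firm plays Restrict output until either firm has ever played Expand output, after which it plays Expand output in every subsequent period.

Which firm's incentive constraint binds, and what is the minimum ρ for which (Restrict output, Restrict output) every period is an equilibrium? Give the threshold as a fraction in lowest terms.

EchoCorp; ρ ≥ 52/99

Cinder: cooperation gives 21 each period; deviation gives 28 once then 10 forever.
  21/(1−ρ) ≥ 28 + 10ρ/(1−ρ) ⇒ ρ ≥ 7/18.
EchoCorp: cooperation gives 77 each period; deviation gives 129 once then 30 forever.
  ρ ≥ 52/99.
Both must hold, so the binding constraint is EchoCorp's: ρ ≥ 52/99.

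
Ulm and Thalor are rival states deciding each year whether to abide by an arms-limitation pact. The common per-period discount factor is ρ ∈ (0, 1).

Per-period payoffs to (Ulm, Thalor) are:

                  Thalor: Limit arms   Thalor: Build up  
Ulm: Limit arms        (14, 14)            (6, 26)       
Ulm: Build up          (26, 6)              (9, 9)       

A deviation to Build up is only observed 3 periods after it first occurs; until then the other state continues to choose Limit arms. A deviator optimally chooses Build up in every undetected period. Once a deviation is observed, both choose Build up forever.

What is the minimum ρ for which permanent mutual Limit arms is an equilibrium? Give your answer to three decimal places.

Deviating for the 3 undetected periods gains 26−14 = 12 per period over cooperation, then loses 14−9 = 5 per period forever once punishment starts.
Gain: 12(1 + ρ + … + ρ^2); loss: 5·ρ^3/(1−ρ).
No profitable deviation ⇔ 12(1−ρ^3) ≤ 5·ρ^3, i.e. ρ^3 ≥ 12/(12+5) = 12/17.
Hence ρ ≥ (12/17)^(1/3) ≈ 0.890.

0.890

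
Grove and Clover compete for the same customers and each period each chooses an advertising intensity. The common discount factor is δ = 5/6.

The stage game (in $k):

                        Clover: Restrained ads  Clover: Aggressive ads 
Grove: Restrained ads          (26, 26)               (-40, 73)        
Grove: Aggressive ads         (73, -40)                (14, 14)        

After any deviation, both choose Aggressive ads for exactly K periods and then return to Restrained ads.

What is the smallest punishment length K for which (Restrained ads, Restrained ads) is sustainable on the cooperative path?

9

IC: δ(1−δ^K)/(1−δ) ≥ (73−26)/(26−14) = 47/12.
With δ = 5/6: need 1 − δ^K ≥ 47/12·(1−5/6)/(5/6), i.e. δ^K ≤ 0.2167.
Since (5/6)^8 = 0.2326 and (5/6)^9 = 0.1938, the smallest such K is 9.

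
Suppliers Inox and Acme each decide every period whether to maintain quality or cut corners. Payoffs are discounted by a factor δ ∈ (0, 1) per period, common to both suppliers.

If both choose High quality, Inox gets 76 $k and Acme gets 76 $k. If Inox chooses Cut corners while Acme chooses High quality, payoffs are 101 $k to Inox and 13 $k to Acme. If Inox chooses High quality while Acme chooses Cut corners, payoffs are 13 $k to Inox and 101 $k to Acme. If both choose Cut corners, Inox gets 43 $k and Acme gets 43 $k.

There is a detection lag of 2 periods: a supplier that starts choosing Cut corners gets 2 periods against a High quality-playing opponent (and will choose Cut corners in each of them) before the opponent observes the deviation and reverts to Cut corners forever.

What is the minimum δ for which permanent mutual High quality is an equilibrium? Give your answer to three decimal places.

0.657

A deviator earns 101 for 2 periods, then 43 forever; cooperating earns 76 forever. Multiplying the IC by (1−δ):
76 ≥ 101(1−δ^2) + 43δ^2, so 58·δ^2 ≥ 25 and δ^2 ≥ 25/58.
δ ≥ (25/58)^(1/2) ≈ 0.657.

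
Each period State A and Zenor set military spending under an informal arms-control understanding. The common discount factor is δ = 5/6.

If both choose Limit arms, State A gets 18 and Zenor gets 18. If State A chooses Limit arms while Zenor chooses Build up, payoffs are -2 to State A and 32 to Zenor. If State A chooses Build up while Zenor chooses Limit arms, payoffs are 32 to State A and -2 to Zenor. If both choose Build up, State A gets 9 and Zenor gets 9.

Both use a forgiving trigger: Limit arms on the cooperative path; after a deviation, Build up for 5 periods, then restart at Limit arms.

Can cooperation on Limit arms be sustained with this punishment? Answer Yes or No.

IC: δ+…+δ^5 ≥ (32−18)/(18−9) = 14/9.
At δ = 5/6: partial sum = 2.9906 ≥ 1.5556. Cooperation sustainable.

Yes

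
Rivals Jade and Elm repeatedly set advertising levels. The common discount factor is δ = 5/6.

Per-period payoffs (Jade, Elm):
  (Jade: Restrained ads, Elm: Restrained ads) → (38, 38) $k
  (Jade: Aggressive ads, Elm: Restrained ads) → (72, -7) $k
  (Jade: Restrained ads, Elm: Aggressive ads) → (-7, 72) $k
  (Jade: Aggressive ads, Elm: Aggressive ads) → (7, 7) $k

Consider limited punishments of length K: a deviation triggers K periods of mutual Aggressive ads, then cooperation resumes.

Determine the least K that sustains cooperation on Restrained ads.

Need Σ_{k=1}^{K} δ^k ≥ (72−38)/(38−7) = 1.0968 at δ = 5/6.
At K = 1 the sum is 0.8333 < 1.0968; at K = 2 it is 1.5278 ≥ 1.0968.
So the minimum punishment length is K = 2.

2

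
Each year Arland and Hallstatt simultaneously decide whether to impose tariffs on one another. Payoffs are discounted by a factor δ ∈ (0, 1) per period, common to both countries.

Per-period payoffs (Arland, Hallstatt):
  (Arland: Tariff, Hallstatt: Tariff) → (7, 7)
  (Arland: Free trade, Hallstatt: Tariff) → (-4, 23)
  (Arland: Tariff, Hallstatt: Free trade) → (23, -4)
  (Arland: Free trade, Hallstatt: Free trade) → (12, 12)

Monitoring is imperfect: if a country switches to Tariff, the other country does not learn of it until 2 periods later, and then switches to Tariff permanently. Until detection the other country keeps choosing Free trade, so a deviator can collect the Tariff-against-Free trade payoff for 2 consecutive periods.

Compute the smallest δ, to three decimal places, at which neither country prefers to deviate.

Deviating for the 2 undetected periods gains 23−12 = 11 per period over cooperation, then loses 12−7 = 5 per period forever once punishment starts.
Gain: 11(1 + δ + … + δ^1); loss: 5·δ^2/(1−δ).
No profitable deviation ⇔ 11(1−δ^2) ≤ 5·δ^2, i.e. δ^2 ≥ 11/(11+5) = 11/16.
Hence δ ≥ (11/16)^(1/2) ≈ 0.829.

0.829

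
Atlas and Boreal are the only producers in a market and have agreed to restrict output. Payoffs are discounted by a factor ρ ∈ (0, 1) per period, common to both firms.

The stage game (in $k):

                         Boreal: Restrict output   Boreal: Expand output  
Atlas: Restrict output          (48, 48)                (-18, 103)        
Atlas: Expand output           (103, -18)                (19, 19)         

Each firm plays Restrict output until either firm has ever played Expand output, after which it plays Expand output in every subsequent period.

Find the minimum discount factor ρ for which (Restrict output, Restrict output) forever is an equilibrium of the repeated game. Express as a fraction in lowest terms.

55/84

Under grim trigger the critical discount factor is (T−C)/(T−P) with T = 103, C = 48, P = 19.
ρ* = (103−48)/(103−19) = 55/84.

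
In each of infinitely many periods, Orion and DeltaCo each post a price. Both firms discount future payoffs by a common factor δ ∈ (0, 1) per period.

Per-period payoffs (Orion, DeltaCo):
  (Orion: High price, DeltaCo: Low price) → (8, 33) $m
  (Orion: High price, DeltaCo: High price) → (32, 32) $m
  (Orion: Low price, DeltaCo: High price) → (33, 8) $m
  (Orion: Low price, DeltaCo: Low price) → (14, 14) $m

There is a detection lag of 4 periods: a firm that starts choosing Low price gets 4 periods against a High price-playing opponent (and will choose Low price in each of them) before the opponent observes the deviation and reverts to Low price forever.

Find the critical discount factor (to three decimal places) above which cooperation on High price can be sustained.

0.479

The best deviation is to choose Low price for all 4 undetected periods, earning 33 each, then 14 forever once detected.
Deviation value: 33(1−δ^4)/(1−δ) + 14δ^4/(1−δ); cooperation value: 32/(1−δ).
IC: 32 ≥ 33(1−δ^4) + 14δ^4 = 33 − 19δ^4.
So δ^4 ≥ 1/19, giving δ ≥ (1/19)^(1/4) ≈ 0.479.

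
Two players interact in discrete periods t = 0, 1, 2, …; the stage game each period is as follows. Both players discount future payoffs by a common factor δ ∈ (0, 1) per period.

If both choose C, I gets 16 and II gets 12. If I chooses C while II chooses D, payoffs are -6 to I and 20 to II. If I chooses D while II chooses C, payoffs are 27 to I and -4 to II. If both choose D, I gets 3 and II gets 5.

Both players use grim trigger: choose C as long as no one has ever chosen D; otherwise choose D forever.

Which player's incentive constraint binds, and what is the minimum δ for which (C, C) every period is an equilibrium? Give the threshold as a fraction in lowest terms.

II; δ ≥ 8/15

I: cooperation gives 16 each period; deviation gives 27 once then 3 forever.
  16/(1−δ) ≥ 27 + 3δ/(1−δ) ⇒ δ ≥ 11/24.
II: cooperation gives 12 each period; deviation gives 20 once then 5 forever.
  δ ≥ 8/15.
Both must hold, so the binding constraint is II's: δ ≥ 8/15.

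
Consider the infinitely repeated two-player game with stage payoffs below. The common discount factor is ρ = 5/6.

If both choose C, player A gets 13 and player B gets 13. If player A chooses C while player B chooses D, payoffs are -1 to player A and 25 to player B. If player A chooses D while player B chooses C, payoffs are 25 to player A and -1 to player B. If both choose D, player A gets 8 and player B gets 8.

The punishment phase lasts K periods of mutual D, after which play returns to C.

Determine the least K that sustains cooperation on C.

4

Need Σ_{k=1}^{K} ρ^k ≥ (25−13)/(13−8) = 2.4000 at ρ = 5/6.
At K = 3 the sum is 2.1065 < 2.4000; at K = 4 it is 2.5887 ≥ 2.4000.
So the minimum punishment length is K = 4.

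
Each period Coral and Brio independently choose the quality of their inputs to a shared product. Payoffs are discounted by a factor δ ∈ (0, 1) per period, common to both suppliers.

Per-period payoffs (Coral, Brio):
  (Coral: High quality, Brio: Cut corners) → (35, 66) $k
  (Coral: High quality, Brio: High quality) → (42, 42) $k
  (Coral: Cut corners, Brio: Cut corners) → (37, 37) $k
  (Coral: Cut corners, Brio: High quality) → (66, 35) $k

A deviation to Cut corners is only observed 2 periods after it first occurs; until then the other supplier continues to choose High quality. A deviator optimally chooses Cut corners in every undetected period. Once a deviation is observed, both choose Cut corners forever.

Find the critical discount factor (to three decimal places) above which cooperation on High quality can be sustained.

0.910

A deviator earns 66 for 2 periods, then 37 forever; cooperating earns 42 forever. Multiplying the IC by (1−δ):
42 ≥ 66(1−δ^2) + 37δ^2, so 29·δ^2 ≥ 24 and δ^2 ≥ 24/29.
δ ≥ (24/29)^(1/2) ≈ 0.910.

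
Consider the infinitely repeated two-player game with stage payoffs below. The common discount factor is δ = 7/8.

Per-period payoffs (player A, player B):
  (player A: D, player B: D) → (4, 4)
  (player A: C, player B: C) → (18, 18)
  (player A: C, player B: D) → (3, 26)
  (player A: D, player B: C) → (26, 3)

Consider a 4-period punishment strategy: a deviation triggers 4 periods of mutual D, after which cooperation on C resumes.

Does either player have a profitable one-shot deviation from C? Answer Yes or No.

IC: δ+…+δ^4 ≥ (26−18)/(18−4) = 4/7.
At δ = 7/8: partial sum = 2.8967 ≥ 0.5714. Cooperation sustainable.

No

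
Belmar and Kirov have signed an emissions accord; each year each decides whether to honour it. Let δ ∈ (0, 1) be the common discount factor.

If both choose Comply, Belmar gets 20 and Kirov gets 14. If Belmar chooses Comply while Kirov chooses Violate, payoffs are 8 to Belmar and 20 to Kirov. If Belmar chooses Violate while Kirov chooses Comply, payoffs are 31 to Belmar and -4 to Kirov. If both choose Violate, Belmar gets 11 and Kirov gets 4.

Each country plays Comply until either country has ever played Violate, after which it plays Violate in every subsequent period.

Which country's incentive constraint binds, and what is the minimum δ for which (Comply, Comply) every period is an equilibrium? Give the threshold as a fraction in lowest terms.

Belmar; δ ≥ 11/20

Belmar's threshold: (31−20)/(31−11) = 11/20.
Kirov's threshold: (20−14)/(20−4) = 3/8.
11/20 > 3/8, so Belmar binds and δ* = 11/20.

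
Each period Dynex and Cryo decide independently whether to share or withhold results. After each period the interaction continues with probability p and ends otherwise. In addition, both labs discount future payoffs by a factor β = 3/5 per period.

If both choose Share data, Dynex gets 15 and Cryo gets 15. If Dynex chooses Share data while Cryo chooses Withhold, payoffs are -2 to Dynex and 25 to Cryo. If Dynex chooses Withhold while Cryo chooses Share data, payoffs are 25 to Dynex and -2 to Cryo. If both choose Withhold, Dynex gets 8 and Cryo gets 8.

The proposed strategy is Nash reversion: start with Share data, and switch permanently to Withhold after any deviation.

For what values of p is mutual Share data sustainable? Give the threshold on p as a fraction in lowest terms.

Expected continuation weight on next period's payoff is β·p = 3/5·p, which plays the role of the discount factor.
Cooperation requires 3/5·p ≥ (25−15)/(25−8) = 10/17, hence p ≥ 50/51.

50/51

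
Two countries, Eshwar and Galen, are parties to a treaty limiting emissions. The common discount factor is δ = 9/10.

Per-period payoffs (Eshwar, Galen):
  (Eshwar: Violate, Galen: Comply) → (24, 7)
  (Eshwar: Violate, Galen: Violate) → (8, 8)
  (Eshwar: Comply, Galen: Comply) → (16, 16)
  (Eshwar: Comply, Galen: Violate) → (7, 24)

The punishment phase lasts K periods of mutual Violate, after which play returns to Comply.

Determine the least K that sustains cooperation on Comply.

2

No profitable deviation requires (16−8)(δ+…+δ^K) ≥ 24−16, i.e. δ+…+δ^K ≥ 1 ≈ 1.0000.
With δ = 9/10, the partial sums are K=1: 0.9000, K=2: 1.7100.
K = 2 is the first length at which the sum reaches 1.0000.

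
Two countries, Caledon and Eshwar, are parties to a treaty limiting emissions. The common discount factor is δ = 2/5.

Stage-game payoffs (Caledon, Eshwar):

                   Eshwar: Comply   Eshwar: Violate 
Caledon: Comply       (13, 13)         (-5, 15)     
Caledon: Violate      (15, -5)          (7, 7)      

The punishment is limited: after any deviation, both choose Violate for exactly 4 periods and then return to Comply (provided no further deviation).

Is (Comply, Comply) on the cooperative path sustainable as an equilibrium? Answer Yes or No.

IC: δ+…+δ^4 ≥ (15−13)/(13−7) = 1/3.
At δ = 2/5: partial sum = 0.6496 ≥ 0.3333. Cooperation sustainable.

Yes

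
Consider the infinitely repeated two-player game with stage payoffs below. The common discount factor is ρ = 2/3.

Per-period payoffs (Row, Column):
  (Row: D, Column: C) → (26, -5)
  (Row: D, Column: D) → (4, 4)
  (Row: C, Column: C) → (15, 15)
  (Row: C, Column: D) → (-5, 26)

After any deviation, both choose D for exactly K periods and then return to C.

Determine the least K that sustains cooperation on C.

No profitable deviation requires (15−4)(ρ+…+ρ^K) ≥ 26−15, i.e. ρ+…+ρ^K ≥ 1 ≈ 1.0000.
With ρ = 2/3, the partial sums are K=1: 0.6667, K=2: 1.1111.
K = 2 is the first length at which the sum reaches 1.0000.

2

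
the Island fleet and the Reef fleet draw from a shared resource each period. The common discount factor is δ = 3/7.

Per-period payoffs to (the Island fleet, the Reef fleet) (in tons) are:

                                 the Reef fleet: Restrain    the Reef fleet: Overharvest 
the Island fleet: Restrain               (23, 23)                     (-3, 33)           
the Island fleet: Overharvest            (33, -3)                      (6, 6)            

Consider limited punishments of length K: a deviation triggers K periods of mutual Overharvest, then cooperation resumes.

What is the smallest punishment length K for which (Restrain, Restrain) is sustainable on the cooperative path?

2

No profitable deviation requires (23−6)(δ+…+δ^K) ≥ 33−23, i.e. δ+…+δ^K ≥ 10/17 ≈ 0.5882.
With δ = 3/7, the partial sums are K=1: 0.4286, K=2: 0.6122.
K = 2 is the first length at which the sum reaches 0.5882.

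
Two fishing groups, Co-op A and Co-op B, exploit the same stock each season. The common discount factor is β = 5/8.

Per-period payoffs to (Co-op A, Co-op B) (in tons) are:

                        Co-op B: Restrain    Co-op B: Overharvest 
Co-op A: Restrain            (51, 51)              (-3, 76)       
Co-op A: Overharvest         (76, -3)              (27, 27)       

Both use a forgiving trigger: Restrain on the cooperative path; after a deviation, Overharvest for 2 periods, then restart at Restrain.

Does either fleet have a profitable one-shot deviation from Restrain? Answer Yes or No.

Yes

IC: β+…+β^2 ≥ (76−51)/(51−27) = 25/24.
At β = 5/8: partial sum = 1.0156 < 1.0417. Cooperation not sustainable.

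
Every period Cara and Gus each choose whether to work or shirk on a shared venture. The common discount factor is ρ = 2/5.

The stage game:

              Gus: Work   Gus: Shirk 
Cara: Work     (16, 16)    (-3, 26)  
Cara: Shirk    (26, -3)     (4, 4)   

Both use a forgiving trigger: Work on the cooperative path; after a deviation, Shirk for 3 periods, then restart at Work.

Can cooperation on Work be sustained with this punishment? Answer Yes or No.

IC: ρ+…+ρ^3 ≥ (26−16)/(16−4) = 5/6.
At ρ = 2/5: partial sum = 0.6240 < 0.8333. Cooperation not sustainable.

No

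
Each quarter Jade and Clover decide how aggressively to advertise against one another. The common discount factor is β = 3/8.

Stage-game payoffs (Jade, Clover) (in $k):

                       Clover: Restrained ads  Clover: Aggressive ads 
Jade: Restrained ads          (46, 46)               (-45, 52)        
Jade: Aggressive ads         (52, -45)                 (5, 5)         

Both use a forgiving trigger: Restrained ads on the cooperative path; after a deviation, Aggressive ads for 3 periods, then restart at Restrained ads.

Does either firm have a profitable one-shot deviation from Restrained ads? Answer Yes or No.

A one-shot deviation gives 52 now, then 5 for 3 periods, then back to 46.
Gain from deviating: (52−46) today; loss: (46−5) in each of the next 3 periods.
No-deviation condition: (46−5)(β+…+β^3) ≥ 52−46, i.e. β+…+β^3 ≥ 6/41.
At β = 3/8: β+…+β^3 = 0.5684 ≥ 0.1463.
So cooperation is sustainable.

No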